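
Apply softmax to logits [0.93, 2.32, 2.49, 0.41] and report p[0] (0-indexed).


Exponentials: e^0.93=2.5345, e^2.32=10.1757, e^2.49=12.0613, e^0.41=1.5068
Sum = 26.2783
Softmax = [0.0964, 0.3872, 0.459, 0.0573]
p[0] = 2.5345/26.2783 = 0.0964

0.0964


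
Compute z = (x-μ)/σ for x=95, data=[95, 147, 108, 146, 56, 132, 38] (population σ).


μ = 103.1429, σ = 39.9086
z = (95 - 103.1429)/39.9086 = -0.204

-0.204


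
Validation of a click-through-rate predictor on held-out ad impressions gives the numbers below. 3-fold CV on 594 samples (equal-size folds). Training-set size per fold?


Fold size = 594/3 = 198
Training per fold = 594 - 198 = 396

396


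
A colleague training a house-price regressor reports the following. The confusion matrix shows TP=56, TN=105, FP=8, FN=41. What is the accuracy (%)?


Accuracy = (TP+TN)/(TP+TN+FP+FN)
= (56+105)/(210)
= 161/210 = 76.67%

76.67%


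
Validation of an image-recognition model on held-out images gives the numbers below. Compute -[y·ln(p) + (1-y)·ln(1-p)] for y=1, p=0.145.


BCE = -[y·ln(p) + (1-y)·ln(1-p)]
= -1·ln(0.145) - 0
= -ln(0.145) = 1.931

1.931


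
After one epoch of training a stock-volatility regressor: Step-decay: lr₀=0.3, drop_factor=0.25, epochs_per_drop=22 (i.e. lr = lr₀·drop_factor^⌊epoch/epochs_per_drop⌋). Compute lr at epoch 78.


n_drops = ⌊78/22⌋ = 3
lr = 0.3·0.25^3 = 0.3·0.015625 = 0.0046875

0.0046875


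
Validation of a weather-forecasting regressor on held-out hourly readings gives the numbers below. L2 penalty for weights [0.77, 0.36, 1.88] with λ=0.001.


‖w‖₂² = (0.77)² + (0.36)² + (1.88)²
     = 0.5929 + 0.1296 + 3.5344
     = 4.2569
λ·‖w‖₂² = 0.001·4.2569 = 0.004257

0.004257


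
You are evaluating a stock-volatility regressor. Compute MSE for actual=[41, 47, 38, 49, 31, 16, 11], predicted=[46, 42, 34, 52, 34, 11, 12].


Squared errors: (41-46)²=25, (47-42)²=25, (38-34)²=16, (49-52)²=9, (31-34)²=9, (16-11)²=25, (11-12)²=1
Sum = 110
MSE = 110/7 = 110/7

110/7


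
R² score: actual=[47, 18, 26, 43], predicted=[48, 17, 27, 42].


ȳ = 33.5
SS_res = Σ(y-ŷ)² = 4
SS_tot = Σ(y-ȳ)² = 569
R² = 1 - SS_res/SS_tot = 1 - 0.007 = 0.993

0.993


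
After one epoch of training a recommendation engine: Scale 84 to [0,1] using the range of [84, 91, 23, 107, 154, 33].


min=23, max=154
(84-23)/(154-23) = 61/131 = 0.4656

0.4656


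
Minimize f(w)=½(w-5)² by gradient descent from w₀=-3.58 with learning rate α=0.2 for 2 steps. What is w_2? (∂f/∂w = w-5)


step 1: grad = -3.58-5 = -8.58; w = -3.58 - 0.2·(-8.58) = -1.864
step 2: grad = -1.864-5 = -6.864; w = -1.864 - 0.2·(-6.864) = -0.4912

-0.4912


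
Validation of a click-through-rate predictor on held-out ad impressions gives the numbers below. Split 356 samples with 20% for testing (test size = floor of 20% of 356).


Test = ⌊356·20/100⌋ = 71
Train = 356 - 71 = 285

Train: 285, Test: 71


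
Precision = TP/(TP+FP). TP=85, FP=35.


Precision = TP/(TP+FP)
= 85/(85+35)
= 85/120 = 70.83%

70.83%


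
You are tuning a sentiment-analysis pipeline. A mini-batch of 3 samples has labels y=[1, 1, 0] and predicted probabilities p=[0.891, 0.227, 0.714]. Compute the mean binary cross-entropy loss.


L[0] = -ln(0.891) = 0.1154
L[1] = -ln(0.227) = 1.4828
L[2] = -ln(1-0.714) = -ln(0.286) = 1.2518
mean = (0.1154 + 1.4828 + 1.2518)/3 = 0.95

0.95


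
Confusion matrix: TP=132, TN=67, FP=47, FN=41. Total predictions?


Total = TP + TN + FP + FN
= 132 + 67 + 47 + 41
= 287
(Predicted positive: 179, predicted negative: 108)

287


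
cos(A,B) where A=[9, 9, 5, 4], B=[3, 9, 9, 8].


A·B = 9·3 + 9·9 + 5·9 + 4·8 = 185
‖A‖ = √203 = 14.2478, ‖B‖ = √235 = 15.3297
cos = 185/(√203·√235) = 185/√47705 = 0.847

0.847


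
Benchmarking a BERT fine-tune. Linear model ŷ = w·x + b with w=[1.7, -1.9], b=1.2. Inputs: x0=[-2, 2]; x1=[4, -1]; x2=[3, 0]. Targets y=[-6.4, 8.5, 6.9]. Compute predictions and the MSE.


ŷ0 = (1.7)·(-2) + (-1.9)·(2) + 1.2 = -6.0
ŷ1 = (1.7)·(4) + (-1.9)·(-1) + 1.2 = 9.9
ŷ2 = (1.7)·(3) + (-1.9)·(0) + 1.2 = 6.3
errors² = [0.16, 1.96, 0.36]
MSE = 2.4800/3 = 0.8267

0.8267


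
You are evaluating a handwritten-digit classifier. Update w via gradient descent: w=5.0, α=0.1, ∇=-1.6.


w_new = w - α·∇
= 5.0 - 0.1·-1.6
= 5.0 + 0.16
= 5.16

5.16


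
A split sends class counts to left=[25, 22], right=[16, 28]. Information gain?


Parent = [41, 50], H_parent = 0.9929
H_left = 0.9971 (n=47), H_right = 0.9457 (n=44)
H_children = (47/91)·0.9971 + (44/91)·0.9457 = 0.9722
IG = 0.9929 - 0.9722 = 0.0207

0.0207


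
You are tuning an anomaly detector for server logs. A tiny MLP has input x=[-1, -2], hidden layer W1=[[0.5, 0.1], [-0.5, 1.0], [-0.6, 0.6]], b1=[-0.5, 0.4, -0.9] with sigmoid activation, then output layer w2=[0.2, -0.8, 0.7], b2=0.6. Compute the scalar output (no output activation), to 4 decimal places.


z1[0] = (0.5)·(-1) + (0.1)·(-2) - 0.5 = -1.2
z1[1] = (-0.5)·(-1) + (1.0)·(-2) + 0.4 = -1.1
z1[2] = (-0.6)·(-1) + (0.6)·(-2) - 0.9 = -1.5
h = sigmoid(z1) = [0.2315, 0.2497, 0.1824]
output = (0.2)·(0.2315) + (-0.8)·(0.2497) + (0.7)·(0.1824) + 0.6 = 0.5742

0.5742


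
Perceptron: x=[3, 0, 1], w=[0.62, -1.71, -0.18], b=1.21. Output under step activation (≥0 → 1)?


z = (3)·(0.62) + (0)·(-1.71) + (1)·(-0.18) + 1.21
  = 2.89
step(z) = 1 (z≥0)

1


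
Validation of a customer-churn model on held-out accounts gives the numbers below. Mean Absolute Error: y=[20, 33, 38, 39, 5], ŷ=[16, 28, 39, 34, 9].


Absolute errors: |20-16|=4, |33-28|=5, |38-39|=1, |39-34|=5, |5-9|=4
Sum = 19
MAE = 19/5 = 19/5

19/5


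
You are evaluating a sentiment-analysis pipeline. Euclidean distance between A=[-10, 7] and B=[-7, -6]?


d = √((-10+ 7)² + (7+ 6)²)
  = √(9 + 169)
  = √178 = 13.3417

13.3417


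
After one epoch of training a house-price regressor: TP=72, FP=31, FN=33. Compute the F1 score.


Precision = 72/103 = 0.699
Recall = 72/105 = 0.6857
F1 = 2·P·R/(P+R) = 2·TP/(2·TP+FP+FN) = 144/(144+31+33) = 144/208 = 0.6923

0.6923


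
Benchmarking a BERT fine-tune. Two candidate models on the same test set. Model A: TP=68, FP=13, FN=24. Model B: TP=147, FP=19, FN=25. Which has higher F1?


Model A: P=68/81=0.8395, R=68/92=0.7391, F1=2PR/(P+R)=2TP/(2TP+FP+FN)=136/173=0.7861
Model B: P=147/166=0.8855, R=147/172=0.8547, F1=2PR/(P+R)=2TP/(2TP+FP+FN)=294/338=0.8698
0.7861 < 0.8698 → Model B

Model B


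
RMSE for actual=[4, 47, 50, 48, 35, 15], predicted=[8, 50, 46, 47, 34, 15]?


MSE = 43/6 = 7.1667
RMSE = √(43/6) = 2.6771

2.6771


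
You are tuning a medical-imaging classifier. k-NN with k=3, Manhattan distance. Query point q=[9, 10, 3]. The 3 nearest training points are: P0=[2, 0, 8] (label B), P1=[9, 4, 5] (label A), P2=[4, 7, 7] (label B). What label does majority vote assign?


d(q,P0) = 22  (label B)
d(q,P1) = 8  (label A)
d(q,P2) = 12  (label B)
Votes: A=1, B=2
Majority → B

B


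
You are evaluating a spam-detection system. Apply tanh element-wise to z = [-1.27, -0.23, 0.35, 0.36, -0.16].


tanh(-1.27) = -0.8538
tanh(-0.23) = -0.226
tanh(0.35) = 0.3364
tanh(0.36) = 0.3452
tanh(-0.16) = -0.1586
result = [-0.8538, -0.226, 0.3364, 0.3452, -0.1586]

[-0.8538, -0.226, 0.3364, 0.3452, -0.1586]


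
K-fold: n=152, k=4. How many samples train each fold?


Fold size = 152/4 = 38
Training per fold = 152 - 38 = 114

114


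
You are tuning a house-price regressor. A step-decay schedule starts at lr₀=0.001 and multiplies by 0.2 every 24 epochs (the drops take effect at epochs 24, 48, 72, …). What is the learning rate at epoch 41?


n_drops = ⌊41/24⌋ = 1
lr = 0.001·0.2^1 = 0.001·0.2 = 0.0002

0.0002


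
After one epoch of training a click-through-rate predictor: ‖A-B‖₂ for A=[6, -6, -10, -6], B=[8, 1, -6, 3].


d = √((6-8)² + (-6-1)² + (-10+ 6)² + (-6-3)²)
  = √(4 + 49 + 16 + 81)
  = √150 = 12.2474

12.2474


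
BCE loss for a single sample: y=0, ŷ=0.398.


BCE = -[y·ln(p) + (1-y)·ln(1-p)]
= -0 - 1·ln(1-0.398)
= -ln(0.602) = 0.5075

0.5075


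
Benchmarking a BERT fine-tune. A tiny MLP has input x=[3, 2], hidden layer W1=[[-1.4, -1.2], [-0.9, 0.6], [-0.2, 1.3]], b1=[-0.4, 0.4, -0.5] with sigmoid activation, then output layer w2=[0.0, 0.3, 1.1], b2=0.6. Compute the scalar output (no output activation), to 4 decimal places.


z1[0] = (-1.4)·(3) + (-1.2)·(2) - 0.4 = -7.0
z1[1] = (-0.9)·(3) + (0.6)·(2) + 0.4 = -1.1
z1[2] = (-0.2)·(3) + (1.3)·(2) - 0.5 = 1.5
h = sigmoid(z1) = [0.0009, 0.2497, 0.8176]
output = (0.0)·(0.0009) + (0.3)·(0.2497) + (1.1)·(0.8176) + 0.6 = 1.5743

1.5743


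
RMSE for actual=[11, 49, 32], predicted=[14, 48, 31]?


MSE = 11/3 = 3.6667
RMSE = √(11/3) = 1.9149

1.9149


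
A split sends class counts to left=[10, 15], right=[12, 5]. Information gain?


Parent = [22, 20], H_parent = 0.9984
H_left = 0.971 (n=25), H_right = 0.874 (n=17)
H_children = (25/42)·0.971 + (17/42)·0.874 = 0.9317
IG = 0.9984 - 0.9317 = 0.0667

0.0667


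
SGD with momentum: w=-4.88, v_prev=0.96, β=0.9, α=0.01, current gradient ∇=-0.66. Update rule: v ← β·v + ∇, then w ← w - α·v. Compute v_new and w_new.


v_new = 0.9·0.96 - 0.66 = 0.864 - 0.66 = 0.204
w_new = -4.88 - 0.01·0.204 = -4.88 - 0.00204 = -4.88204

v_new=0.204, w_new=-4.88204


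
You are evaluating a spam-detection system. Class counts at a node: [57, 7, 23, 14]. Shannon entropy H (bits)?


Probabilities: [57/101, 7/101, 23/101, 14/101] ≈ [0.5644, 0.0693, 0.2277, 0.1386]
H = -((57/101)·log₂(57/101) + (7/101)·log₂(7/101) + (23/101)·log₂(23/101) + (14/101)·log₂(14/101))
  = 1.6139 bits

1.6139 bits


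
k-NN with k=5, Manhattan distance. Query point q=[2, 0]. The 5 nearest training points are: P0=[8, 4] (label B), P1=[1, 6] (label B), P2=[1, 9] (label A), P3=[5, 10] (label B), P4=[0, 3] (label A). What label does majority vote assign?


d(q,P0) = 10  (label B)
d(q,P1) = 7  (label B)
d(q,P2) = 10  (label A)
d(q,P3) = 13  (label B)
d(q,P4) = 5  (label A)
Votes: A=2, B=3
Majority → B

B


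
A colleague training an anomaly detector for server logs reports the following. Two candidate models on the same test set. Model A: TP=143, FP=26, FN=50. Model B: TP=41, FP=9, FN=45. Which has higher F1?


Model A: P=143/169=0.8462, R=143/193=0.7409, F1=2PR/(P+R)=2TP/(2TP+FP+FN)=286/362=0.7901
Model B: P=41/50=0.82, R=41/86=0.4767, F1=2PR/(P+R)=2TP/(2TP+FP+FN)=82/136=0.6029
0.7901 > 0.6029 → Model A

Model A


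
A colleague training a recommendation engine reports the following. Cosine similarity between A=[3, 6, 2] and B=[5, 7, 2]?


A·B = 3·5 + 6·7 + 2·2 = 61
‖A‖ = √49 = 7, ‖B‖ = √78 = 8.8318
cos = 61/(√49·√78) = 61/√3822 = 0.9867

0.9867


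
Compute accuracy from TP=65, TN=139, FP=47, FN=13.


Accuracy = (TP+TN)/(TP+TN+FP+FN)
= (65+139)/(264)
= 204/264 = 77.27%

77.27%


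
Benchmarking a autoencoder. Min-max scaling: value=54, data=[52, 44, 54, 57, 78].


min=44, max=78
(54-44)/(78-44) = 10/34 = 0.2941

0.2941


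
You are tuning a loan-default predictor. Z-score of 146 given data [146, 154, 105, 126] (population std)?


μ = 132.75, σ = 18.9918
z = (146 - 132.75)/18.9918 = 0.6977

0.6977


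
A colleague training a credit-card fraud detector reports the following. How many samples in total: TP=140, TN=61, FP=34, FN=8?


Total = TP + TN + FP + FN
= 140 + 61 + 34 + 8
= 243
(Predicted positive: 174, predicted negative: 69)

243


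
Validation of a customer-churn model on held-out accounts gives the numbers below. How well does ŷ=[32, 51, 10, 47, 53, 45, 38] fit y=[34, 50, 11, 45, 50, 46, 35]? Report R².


ȳ = 38.7143
SS_res = Σ(y-ŷ)² = 29
SS_tot = Σ(y-ȳ)² = 1151.43
R² = 1 - SS_res/SS_tot = 1 - 0.0252 = 0.9748

0.9748


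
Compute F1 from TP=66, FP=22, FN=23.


Precision = 66/88 = 0.75
Recall = 66/89 = 0.7416
F1 = 2·P·R/(P+R) = 2·TP/(2·TP+FP+FN) = 132/(132+22+23) = 132/177 = 0.7458

0.7458


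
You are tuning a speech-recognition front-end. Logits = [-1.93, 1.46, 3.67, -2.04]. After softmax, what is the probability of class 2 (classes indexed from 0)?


Exponentials: e^-1.93=0.1451, e^1.46=4.306, e^3.67=39.2519, e^-2.04=0.13
Sum = 43.833
Softmax = [0.0033, 0.0982, 0.8955, 0.003]
p[2] = 39.2519/43.833 = 0.8955

0.8955


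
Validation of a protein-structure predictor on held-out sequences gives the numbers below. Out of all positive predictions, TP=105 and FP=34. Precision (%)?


Precision = TP/(TP+FP)
= 105/(105+34)
= 105/139 = 75.54%

75.54%


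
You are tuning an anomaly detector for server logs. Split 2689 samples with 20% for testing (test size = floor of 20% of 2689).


Test = ⌊2689·20/100⌋ = 537
Train = 2689 - 537 = 2152

Train: 2152, Test: 537


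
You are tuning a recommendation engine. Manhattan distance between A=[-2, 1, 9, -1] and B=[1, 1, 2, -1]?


d = |-2-1| + |1-1| + |9-2| + |-1+ 1|
  = 3 + 0 + 7 + 0
  = 10

10


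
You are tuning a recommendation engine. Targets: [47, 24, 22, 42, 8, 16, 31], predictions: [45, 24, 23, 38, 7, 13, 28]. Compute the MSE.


Squared errors: (47-45)²=4, (24-24)²=0, (22-23)²=1, (42-38)²=16, (8-7)²=1, (16-13)²=9, (31-28)²=9
Sum = 40
MSE = 40/7 = 40/7

40/7


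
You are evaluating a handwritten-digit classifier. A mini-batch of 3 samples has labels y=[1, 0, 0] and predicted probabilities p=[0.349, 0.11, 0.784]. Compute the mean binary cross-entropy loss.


L[0] = -ln(0.349) = 1.0527
L[1] = -ln(1-0.11) = -ln(0.89) = 0.1165
L[2] = -ln(1-0.784) = -ln(0.216) = 1.5325
mean = (1.0527 + 0.1165 + 1.5325)/3 = 0.9006

0.9006


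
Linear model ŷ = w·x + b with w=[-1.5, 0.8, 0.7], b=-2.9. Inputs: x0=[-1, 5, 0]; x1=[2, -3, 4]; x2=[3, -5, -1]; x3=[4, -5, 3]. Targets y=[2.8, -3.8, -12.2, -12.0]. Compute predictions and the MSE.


ŷ0 = (-1.5)·(-1) + (0.8)·(5) + (0.7)·(0) - 2.9 = 2.6
ŷ1 = (-1.5)·(2) + (0.8)·(-3) + (0.7)·(4) - 2.9 = -5.5
ŷ2 = (-1.5)·(3) + (0.8)·(-5) + (0.7)·(-1) - 2.9 = -12.1
ŷ3 = (-1.5)·(4) + (0.8)·(-5) + (0.7)·(3) - 2.9 = -10.8
errors² = [0.04, 2.89, 0.01, 1.44]
MSE = 4.3800/4 = 1.095

1.095


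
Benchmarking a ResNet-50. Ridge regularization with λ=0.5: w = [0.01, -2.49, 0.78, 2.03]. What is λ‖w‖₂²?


‖w‖₂² = (0.01)² + (-2.49)² + (0.78)² + (2.03)²
     = 0.0001 + 6.2001 + 0.6084 + 4.1209
     = 10.9295
λ·‖w‖₂² = 0.5·10.9295 = 5.46475

5.46475


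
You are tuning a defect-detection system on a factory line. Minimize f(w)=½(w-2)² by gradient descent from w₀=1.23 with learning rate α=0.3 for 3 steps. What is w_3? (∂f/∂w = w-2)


step 1: grad = 1.23-2 = -0.77; w = 1.23 - 0.3·(-0.77) = 1.461
step 2: grad = 1.461-2 = -0.539; w = 1.461 - 0.3·(-0.539) = 1.6227
step 3: grad = 1.6227-2 = -0.3773; w = 1.6227 - 0.3·(-0.3773) = 1.73589

1.73589


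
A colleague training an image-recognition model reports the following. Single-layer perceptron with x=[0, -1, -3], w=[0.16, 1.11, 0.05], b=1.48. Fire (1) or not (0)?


z = (0)·(0.16) + (-1)·(1.11) + (-3)·(0.05) + 1.48
  = 0.22
step(z) = 1 (z≥0)

1


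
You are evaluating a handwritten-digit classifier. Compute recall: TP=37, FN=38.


Recall = TP/(TP+FN)
= 37/(37+38)
= 37/75 = 49.33%

49.33%


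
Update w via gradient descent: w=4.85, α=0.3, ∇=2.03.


w_new = w - α·∇
= 4.85 - 0.3·2.03
= 4.85 - 0.609
= 4.241

4.241


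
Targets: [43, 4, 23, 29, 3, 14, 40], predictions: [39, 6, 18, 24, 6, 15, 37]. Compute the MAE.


Absolute errors: |43-39|=4, |4-6|=2, |23-18|=5, |29-24|=5, |3-6|=3, |14-15|=1, |40-37|=3
Sum = 23
MAE = 23/7 = 23/7

23/7


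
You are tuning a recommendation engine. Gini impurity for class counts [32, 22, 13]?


Probabilities: [32/67, 22/67, 13/67] ≈ [0.4776, 0.3284, 0.194]
Σpᵢ² = (1024 + 484 + 169)/67² = 1677/4489
Gini = 1 - Σpᵢ² = 1 - 1677/4489 = 0.6264

0.6264


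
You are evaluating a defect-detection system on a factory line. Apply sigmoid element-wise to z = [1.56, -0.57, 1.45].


σ(1.56) = 1/(1+e^-1.56) = 0.8264
σ(-0.57) = 1/(1+e^0.57) = 0.3612
σ(1.45) = 1/(1+e^-1.45) = 0.81
result = [0.8264, 0.3612, 0.81]

[0.8264, 0.3612, 0.81]


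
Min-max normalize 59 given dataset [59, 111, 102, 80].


min=59, max=111
(59-59)/(111-59) = 0/52 = 0.0

0.0


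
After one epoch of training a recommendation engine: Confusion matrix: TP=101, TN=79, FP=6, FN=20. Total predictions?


Total = TP + TN + FP + FN
= 101 + 79 + 6 + 20
= 206
(Predicted positive: 107, predicted negative: 99)

206


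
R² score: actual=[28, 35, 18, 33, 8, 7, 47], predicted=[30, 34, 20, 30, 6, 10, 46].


ȳ = 25.1429
SS_res = Σ(y-ŷ)² = 32
SS_tot = Σ(y-ȳ)² = 1318.86
R² = 1 - SS_res/SS_tot = 1 - 0.0243 = 0.9757

0.9757


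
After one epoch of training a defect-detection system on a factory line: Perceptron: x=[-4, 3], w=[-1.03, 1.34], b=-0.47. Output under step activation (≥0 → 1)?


z = (-4)·(-1.03) + (3)·(1.34) - 0.47
  = 7.67
step(z) = 1 (z≥0)

1


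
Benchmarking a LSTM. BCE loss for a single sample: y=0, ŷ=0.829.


BCE = -[y·ln(p) + (1-y)·ln(1-p)]
= -0 - 1·ln(1-0.829)
= -ln(0.171) = 1.7661

1.7661


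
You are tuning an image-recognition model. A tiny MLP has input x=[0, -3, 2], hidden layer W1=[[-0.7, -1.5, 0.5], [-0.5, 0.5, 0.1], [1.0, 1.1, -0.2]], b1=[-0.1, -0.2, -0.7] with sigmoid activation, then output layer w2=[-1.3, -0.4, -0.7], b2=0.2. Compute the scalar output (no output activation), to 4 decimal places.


z1[0] = (-0.7)·(0) + (-1.5)·(-3) + (0.5)·(2) - 0.1 = 5.4
z1[1] = (-0.5)·(0) + (0.5)·(-3) + (0.1)·(2) - 0.2 = -1.5
z1[2] = (1.0)·(0) + (1.1)·(-3) + (-0.2)·(2) - 0.7 = -4.4
h = sigmoid(z1) = [0.9955, 0.1824, 0.0121]
output = (-1.3)·(0.9955) + (-0.4)·(0.1824) + (-0.7)·(0.0121) + 0.2 = -1.1756

-1.1756


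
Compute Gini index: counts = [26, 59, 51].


Probabilities: [26/136, 59/136, 51/136] ≈ [0.1912, 0.4338, 0.375]
Σpᵢ² = (676 + 3481 + 2601)/136² = 6758/18496
Gini = 1 - Σpᵢ² = 1 - 6758/18496 = 0.6346

0.6346


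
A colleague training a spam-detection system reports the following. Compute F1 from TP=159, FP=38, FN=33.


Precision = 159/197 = 0.8071
Recall = 159/192 = 0.8281
F1 = 2·P·R/(P+R) = 2·TP/(2·TP+FP+FN) = 318/(318+38+33) = 318/389 = 0.8175

0.8175


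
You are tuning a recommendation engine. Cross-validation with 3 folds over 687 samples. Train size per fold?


Fold size = 687/3 = 229
Training per fold = 687 - 229 = 458

458


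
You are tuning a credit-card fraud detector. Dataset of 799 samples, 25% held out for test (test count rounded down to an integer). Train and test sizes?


Test = ⌊799·25/100⌋ = 199
Train = 799 - 199 = 600

Train: 600, Test: 199


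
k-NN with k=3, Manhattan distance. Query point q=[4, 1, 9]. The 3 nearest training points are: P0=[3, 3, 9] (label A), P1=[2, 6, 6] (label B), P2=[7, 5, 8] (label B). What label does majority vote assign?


d(q,P0) = 3  (label A)
d(q,P1) = 10  (label B)
d(q,P2) = 8  (label B)
Votes: A=1, B=2
Majority → B

B


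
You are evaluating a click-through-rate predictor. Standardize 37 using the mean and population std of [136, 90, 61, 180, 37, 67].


μ = 95.1667, σ = 48.708
z = (37 - 95.1667)/48.708 = -1.1942

-1.1942


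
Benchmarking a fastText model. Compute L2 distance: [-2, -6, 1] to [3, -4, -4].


d = √((-2-3)² + (-6+ 4)² + (1+ 4)²)
  = √(25 + 4 + 25)
  = √54 = 7.3485

7.3485


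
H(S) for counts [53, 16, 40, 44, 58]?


Probabilities: [53/211, 16/211, 40/211, 44/211, 58/211] ≈ [0.2512, 0.0758, 0.1896, 0.2085, 0.2749]
H = -((53/211)·log₂(53/211) + (16/211)·log₂(16/211) + (40/211)·log₂(40/211) + (44/211)·log₂(44/211) + (58/211)·log₂(58/211))
  = 2.2214 bits

2.2214 bits


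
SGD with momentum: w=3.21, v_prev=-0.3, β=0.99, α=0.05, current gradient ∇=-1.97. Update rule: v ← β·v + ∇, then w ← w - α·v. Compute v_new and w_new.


v_new = 0.99·-0.3 - 1.97 = -0.297 - 1.97 = -2.267
w_new = 3.21 - 0.05·-2.267 = 3.21 + 0.11335 = 3.32335

v_new=-2.267, w_new=3.32335


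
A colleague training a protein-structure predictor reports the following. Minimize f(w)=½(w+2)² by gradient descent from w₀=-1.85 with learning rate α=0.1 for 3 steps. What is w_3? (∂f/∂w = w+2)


step 1: grad = -1.85+2 = 0.15; w = -1.85 - 0.1·(0.15) = -1.865
step 2: grad = -1.865+2 = 0.135; w = -1.865 - 0.1·(0.135) = -1.8785
step 3: grad = -1.8785+2 = 0.1215; w = -1.8785 - 0.1·(0.1215) = -1.89065

-1.89065


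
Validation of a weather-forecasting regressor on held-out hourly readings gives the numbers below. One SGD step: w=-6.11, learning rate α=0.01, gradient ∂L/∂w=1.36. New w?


w_new = w - α·∇
= -6.11 - 0.01·1.36
= -6.11 - 0.0136
= -6.1236

-6.1236


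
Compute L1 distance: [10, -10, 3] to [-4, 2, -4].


d = |10+ 4| + |-10-2| + |3+ 4|
  = 14 + 12 + 7
  = 33

33


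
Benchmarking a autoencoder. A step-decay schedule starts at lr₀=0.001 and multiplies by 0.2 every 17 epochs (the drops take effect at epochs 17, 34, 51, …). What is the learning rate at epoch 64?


n_drops = ⌊64/17⌋ = 3
lr = 0.001·0.2^3 = 0.001·0.008 = 0.000008

0.000008


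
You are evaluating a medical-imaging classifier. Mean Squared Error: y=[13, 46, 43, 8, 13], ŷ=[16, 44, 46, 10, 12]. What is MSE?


Squared errors: (13-16)²=9, (46-44)²=4, (43-46)²=9, (8-10)²=4, (13-12)²=1
Sum = 27
MSE = 27/5 = 27/5

27/5


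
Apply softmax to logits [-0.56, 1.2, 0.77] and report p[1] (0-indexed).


Exponentials: e^-0.56=0.5712, e^1.2=3.3201, e^0.77=2.1598
Sum = 6.0511
Softmax = [0.0944, 0.5487, 0.3569]
p[1] = 3.3201/6.0511 = 0.5487

0.5487


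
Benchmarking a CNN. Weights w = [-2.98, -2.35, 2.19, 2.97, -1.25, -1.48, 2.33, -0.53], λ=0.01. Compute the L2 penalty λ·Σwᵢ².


‖w‖₂² = (-2.98)² + (-2.35)² + (2.19)² + (2.97)² + (-1.25)² + (-1.48)² + (2.33)² + (-0.53)²
     = 8.8804 + 5.5225 + 4.7961 + 8.8209 + 1.5625 + 2.1904 + 5.4289 + 0.2809
     = 37.4826
λ·‖w‖₂² = 0.01·37.4826 = 0.374826

0.374826


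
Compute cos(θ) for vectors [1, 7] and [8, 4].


A·B = 1·8 + 7·4 = 36
‖A‖ = √50 = 7.0711, ‖B‖ = √80 = 8.9443
cos = 36/(√50·√80) = 36/√4000 = 0.5692

0.5692


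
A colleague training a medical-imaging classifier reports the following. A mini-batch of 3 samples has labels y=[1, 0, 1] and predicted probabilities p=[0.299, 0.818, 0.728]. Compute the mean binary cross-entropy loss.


L[0] = -ln(0.299) = 1.2073
L[1] = -ln(1-0.818) = -ln(0.182) = 1.7037
L[2] = -ln(0.728) = 0.3175
mean = (1.2073 + 1.7037 + 0.3175)/3 = 1.0762

1.0762


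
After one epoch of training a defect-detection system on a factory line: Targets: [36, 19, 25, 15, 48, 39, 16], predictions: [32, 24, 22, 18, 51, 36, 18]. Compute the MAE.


Absolute errors: |36-32|=4, |19-24|=5, |25-22|=3, |15-18|=3, |48-51|=3, |39-36|=3, |16-18|=2
Sum = 23
MAE = 23/7 = 23/7

23/7


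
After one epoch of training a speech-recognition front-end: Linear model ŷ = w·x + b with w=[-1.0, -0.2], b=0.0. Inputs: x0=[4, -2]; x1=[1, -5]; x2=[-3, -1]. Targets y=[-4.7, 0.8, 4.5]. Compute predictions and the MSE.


ŷ0 = (-1.0)·(4) + (-0.2)·(-2) + 0.0 = -3.6
ŷ1 = (-1.0)·(1) + (-0.2)·(-5) + 0.0 = 0.0
ŷ2 = (-1.0)·(-3) + (-0.2)·(-1) + 0.0 = 3.2
errors² = [1.21, 0.64, 1.69]
MSE = 3.5400/3 = 1.18

1.18


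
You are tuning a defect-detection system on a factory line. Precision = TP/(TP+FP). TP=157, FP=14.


Precision = TP/(TP+FP)
= 157/(157+14)
= 157/171 = 91.81%

91.81%


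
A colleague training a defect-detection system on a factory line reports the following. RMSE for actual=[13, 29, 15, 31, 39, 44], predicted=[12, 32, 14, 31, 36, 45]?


MSE = 21/6 = 3.5
RMSE = √(21/6) = 1.8708

1.8708


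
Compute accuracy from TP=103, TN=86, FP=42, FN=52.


Accuracy = (TP+TN)/(TP+TN+FP+FN)
= (103+86)/(283)
= 189/283 = 66.78%

66.78%


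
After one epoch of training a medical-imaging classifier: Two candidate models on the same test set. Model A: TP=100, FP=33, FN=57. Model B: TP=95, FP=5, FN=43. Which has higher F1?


Model A: P=100/133=0.7519, R=100/157=0.6369, F1=2PR/(P+R)=2TP/(2TP+FP+FN)=200/290=0.6897
Model B: P=95/100=0.95, R=95/138=0.6884, F1=2PR/(P+R)=2TP/(2TP+FP+FN)=190/238=0.7983
0.6897 < 0.7983 → Model B

Model B


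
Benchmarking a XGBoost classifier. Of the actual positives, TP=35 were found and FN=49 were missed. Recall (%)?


Recall = TP/(TP+FN)
= 35/(35+49)
= 35/84 = 41.67%

41.67%


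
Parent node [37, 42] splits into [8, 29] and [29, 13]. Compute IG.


Parent = [37, 42], H_parent = 0.9971
H_left = 0.7532 (n=37), H_right = 0.8926 (n=42)
H_children = (37/79)·0.7532 + (42/79)·0.8926 = 0.8273
IG = 0.9971 - 0.8273 = 0.1698

0.1698


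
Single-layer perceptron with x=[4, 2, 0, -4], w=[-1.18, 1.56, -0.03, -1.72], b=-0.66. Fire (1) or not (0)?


z = (4)·(-1.18) + (2)·(1.56) + (0)·(-0.03) + (-4)·(-1.72) - 0.66
  = 4.62
step(z) = 1 (z≥0)

1


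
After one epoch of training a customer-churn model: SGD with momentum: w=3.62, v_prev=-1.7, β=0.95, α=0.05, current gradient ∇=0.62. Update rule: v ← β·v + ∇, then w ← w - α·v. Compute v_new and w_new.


v_new = 0.95·-1.7 + 0.62 = -1.615 + 0.62 = -0.995
w_new = 3.62 - 0.05·-0.995 = 3.62 + 0.04975 = 3.66975

v_new=-0.995, w_new=3.66975


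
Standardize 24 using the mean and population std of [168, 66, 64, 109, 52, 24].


μ = 80.5, σ = 46.4677
z = (24 - 80.5)/46.4677 = -1.2159

-1.2159


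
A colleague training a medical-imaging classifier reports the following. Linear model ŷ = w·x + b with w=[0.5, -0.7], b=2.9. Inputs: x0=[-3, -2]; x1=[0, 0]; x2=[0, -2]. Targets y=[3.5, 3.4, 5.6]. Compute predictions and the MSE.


ŷ0 = (0.5)·(-3) + (-0.7)·(-2) + 2.9 = 2.8
ŷ1 = (0.5)·(0) + (-0.7)·(0) + 2.9 = 2.9
ŷ2 = (0.5)·(0) + (-0.7)·(-2) + 2.9 = 4.3
errors² = [0.49, 0.25, 1.69]
MSE = 2.4300/3 = 0.81

0.81


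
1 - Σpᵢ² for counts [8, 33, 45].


Probabilities: [8/86, 33/86, 45/86] ≈ [0.093, 0.3837, 0.5233]
Σpᵢ² = (64 + 1089 + 2025)/86² = 3178/7396
Gini = 1 - Σpᵢ² = 1 - 3178/7396 = 0.5703

0.5703


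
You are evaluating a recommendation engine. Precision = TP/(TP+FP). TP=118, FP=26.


Precision = TP/(TP+FP)
= 118/(118+26)
= 118/144 = 81.94%

81.94%


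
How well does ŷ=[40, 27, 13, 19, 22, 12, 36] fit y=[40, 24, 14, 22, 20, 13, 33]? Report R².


ȳ = 23.7143
SS_res = Σ(y-ŷ)² = 33
SS_tot = Σ(y-ȳ)² = 577.43
R² = 1 - SS_res/SS_tot = 1 - 0.0571 = 0.9429

0.9429


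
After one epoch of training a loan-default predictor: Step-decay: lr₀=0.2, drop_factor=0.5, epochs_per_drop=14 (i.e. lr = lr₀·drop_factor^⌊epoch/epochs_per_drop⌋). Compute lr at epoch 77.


n_drops = ⌊77/14⌋ = 5
lr = 0.2·0.5^5 = 0.2·0.03125 = 0.00625

0.00625


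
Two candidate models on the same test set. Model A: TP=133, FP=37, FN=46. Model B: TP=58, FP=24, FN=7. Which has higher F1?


Model A: P=133/170=0.7824, R=133/179=0.743, F1=2PR/(P+R)=2TP/(2TP+FP+FN)=266/349=0.7622
Model B: P=58/82=0.7073, R=58/65=0.8923, F1=2PR/(P+R)=2TP/(2TP+FP+FN)=116/147=0.7891
0.7622 < 0.7891 → Model B

Model B


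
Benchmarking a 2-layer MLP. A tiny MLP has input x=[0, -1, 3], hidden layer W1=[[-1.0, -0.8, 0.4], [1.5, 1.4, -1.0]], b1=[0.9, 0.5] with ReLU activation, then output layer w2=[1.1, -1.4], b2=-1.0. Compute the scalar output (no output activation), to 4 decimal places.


z1[0] = (-1.0)·(0) + (-0.8)·(-1) + (0.4)·(3) + 0.9 = 2.9
z1[1] = (1.5)·(0) + (1.4)·(-1) + (-1.0)·(3) + 0.5 = -3.9
h = ReLU(z1) = [2.9, 0.0]
output = (1.1)·(2.9) + (-1.4)·(0.0) - 1.0 = 2.19

2.19


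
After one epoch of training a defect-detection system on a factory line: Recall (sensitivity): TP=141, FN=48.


Recall = TP/(TP+FN)
= 141/(141+48)
= 141/189 = 74.6%

74.6%


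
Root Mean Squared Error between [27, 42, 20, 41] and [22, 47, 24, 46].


MSE = 91/4 = 22.75
RMSE = √(91/4) = 4.7697

4.7697


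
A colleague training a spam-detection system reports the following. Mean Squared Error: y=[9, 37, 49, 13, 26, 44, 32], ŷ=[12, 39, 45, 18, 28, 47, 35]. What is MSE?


Squared errors: (9-12)²=9, (37-39)²=4, (49-45)²=16, (13-18)²=25, (26-28)²=4, (44-47)²=9, (32-35)²=9
Sum = 76
MSE = 76/7 = 76/7

76/7


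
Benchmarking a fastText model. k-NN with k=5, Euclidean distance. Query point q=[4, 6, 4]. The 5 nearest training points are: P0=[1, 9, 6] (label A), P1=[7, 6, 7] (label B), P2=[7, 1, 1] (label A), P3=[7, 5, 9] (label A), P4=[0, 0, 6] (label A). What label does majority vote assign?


d(q,P0) = 4.6904  (label A)
d(q,P1) = 4.2426  (label B)
d(q,P2) = 6.5574  (label A)
d(q,P3) = 5.9161  (label A)
d(q,P4) = 7.4833  (label A)
Votes: A=4, B=1
Majority → A

A


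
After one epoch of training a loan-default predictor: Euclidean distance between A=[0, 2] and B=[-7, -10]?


d = √((0+ 7)² + (2+ 10)²)
  = √(49 + 144)
  = √193 = 13.8924

13.8924


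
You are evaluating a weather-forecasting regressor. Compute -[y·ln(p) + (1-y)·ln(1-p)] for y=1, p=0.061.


BCE = -[y·ln(p) + (1-y)·ln(1-p)]
= -1·ln(0.061) - 0
= -ln(0.061) = 2.7969

2.7969


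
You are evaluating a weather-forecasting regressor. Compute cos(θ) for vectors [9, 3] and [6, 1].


A·B = 9·6 + 3·1 = 57
‖A‖ = √90 = 9.4868, ‖B‖ = √37 = 6.0828
cos = 57/(√90·√37) = 57/√3330 = 0.9878

0.9878


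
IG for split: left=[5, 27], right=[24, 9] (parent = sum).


Parent = [29, 36], H_parent = 0.9916
H_left = 0.6253 (n=32), H_right = 0.8454 (n=33)
H_children = (32/65)·0.6253 + (33/65)·0.8454 = 0.737
IG = 0.9916 - 0.737 = 0.2546

0.2546


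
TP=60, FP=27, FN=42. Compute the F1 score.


Precision = 60/87 = 0.6897
Recall = 60/102 = 0.5882
F1 = 2·P·R/(P+R) = 2·TP/(2·TP+FP+FN) = 120/(120+27+42) = 120/189 = 0.6349

0.6349


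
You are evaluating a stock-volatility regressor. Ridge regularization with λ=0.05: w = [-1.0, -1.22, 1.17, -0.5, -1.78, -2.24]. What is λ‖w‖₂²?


‖w‖₂² = (-1.0)² + (-1.22)² + (1.17)² + (-0.5)² + (-1.78)² + (-2.24)²
     = 1 + 1.4884 + 1.3689 + 0.25 + 3.1684 + 5.0176
     = 12.2933
λ·‖w‖₂² = 0.05·12.2933 = 0.614665

0.614665


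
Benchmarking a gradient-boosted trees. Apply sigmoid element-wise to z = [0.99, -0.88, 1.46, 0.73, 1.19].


σ(0.99) = 1/(1+e^-0.99) = 0.7291
σ(-0.88) = 1/(1+e^0.88) = 0.2932
σ(1.46) = 1/(1+e^-1.46) = 0.8115
σ(0.73) = 1/(1+e^-0.73) = 0.6748
σ(1.19) = 1/(1+e^-1.19) = 0.7667
result = [0.7291, 0.2932, 0.8115, 0.6748, 0.7667]

[0.7291, 0.2932, 0.8115, 0.6748, 0.7667]


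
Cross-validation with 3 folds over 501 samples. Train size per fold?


Fold size = 501/3 = 167
Training per fold = 501 - 167 = 334

334


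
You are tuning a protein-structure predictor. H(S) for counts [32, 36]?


Probabilities: [32/68, 36/68] ≈ [0.4706, 0.5294]
H = -((32/68)·log₂(32/68) + (36/68)·log₂(36/68))
  = 0.9975 bits

0.9975 bits


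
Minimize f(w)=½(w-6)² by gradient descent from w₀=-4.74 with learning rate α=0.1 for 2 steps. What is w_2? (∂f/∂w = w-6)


step 1: grad = -4.74-6 = -10.74; w = -4.74 - 0.1·(-10.74) = -3.666
step 2: grad = -3.666-6 = -9.666; w = -3.666 - 0.1·(-9.666) = -2.6994

-2.6994


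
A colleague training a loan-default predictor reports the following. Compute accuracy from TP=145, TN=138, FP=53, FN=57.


Accuracy = (TP+TN)/(TP+TN+FP+FN)
= (145+138)/(393)
= 283/393 = 72.01%

72.01%


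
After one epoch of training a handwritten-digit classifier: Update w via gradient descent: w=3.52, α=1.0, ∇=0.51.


w_new = w - α·∇
= 3.52 - 1.0·0.51
= 3.52 - 0.51
= 3.01

3.01


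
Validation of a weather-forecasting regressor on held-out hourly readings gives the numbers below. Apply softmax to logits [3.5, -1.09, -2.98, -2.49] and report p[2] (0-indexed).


Exponentials: e^3.5=33.1155, e^-1.09=0.3362, e^-2.98=0.0508, e^-2.49=0.0829
Sum = 33.5854
Softmax = [0.986, 0.01, 0.0015, 0.0025]
p[2] = 0.0508/33.5854 = 0.0015

0.0015


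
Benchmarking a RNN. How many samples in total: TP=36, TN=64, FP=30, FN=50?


Total = TP + TN + FP + FN
= 36 + 64 + 30 + 50
= 180
(Predicted positive: 66, predicted negative: 114)

180


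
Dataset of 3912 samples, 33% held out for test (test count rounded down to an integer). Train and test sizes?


Test = ⌊3912·33/100⌋ = 1290
Train = 3912 - 1290 = 2622

Train: 2622, Test: 1290


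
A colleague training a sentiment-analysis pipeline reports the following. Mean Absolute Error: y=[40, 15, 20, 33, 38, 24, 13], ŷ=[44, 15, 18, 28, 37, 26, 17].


Absolute errors: |40-44|=4, |15-15|=0, |20-18|=2, |33-28|=5, |38-37|=1, |24-26|=2, |13-17|=4
Sum = 18
MAE = 18/7 = 18/7

18/7


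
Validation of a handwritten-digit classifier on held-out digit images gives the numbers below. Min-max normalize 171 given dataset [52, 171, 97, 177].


min=52, max=177
(171-52)/(177-52) = 119/125 = 0.952

0.952


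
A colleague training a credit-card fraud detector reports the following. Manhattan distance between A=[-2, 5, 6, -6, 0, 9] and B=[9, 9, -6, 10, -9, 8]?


d = |-2-9| + |5-9| + |6+ 6| + |-6-10| + |0+ 9| + |9-8|
  = 11 + 4 + 12 + 16 + 9 + 1
  = 53

53


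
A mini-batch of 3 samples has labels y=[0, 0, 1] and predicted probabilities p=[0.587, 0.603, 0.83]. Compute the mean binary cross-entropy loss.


L[0] = -ln(1-0.587) = -ln(0.413) = 0.8843
L[1] = -ln(1-0.603) = -ln(0.397) = 0.9238
L[2] = -ln(0.83) = 0.1863
mean = (0.8843 + 0.9238 + 0.1863)/3 = 0.6648

0.6648


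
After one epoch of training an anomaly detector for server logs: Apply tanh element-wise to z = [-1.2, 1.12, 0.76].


tanh(-1.2) = -0.8337
tanh(1.12) = 0.8076
tanh(0.76) = 0.6411
result = [-0.8337, 0.8076, 0.6411]

[-0.8337, 0.8076, 0.6411]


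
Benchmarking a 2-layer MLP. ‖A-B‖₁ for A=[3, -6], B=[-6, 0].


d = |3+ 6| + |-6-0|
  = 9 + 6
  = 15

15


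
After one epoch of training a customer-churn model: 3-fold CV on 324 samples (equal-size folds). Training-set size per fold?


Fold size = 324/3 = 108
Training per fold = 324 - 108 = 216

216


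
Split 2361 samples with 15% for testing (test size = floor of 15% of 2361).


Test = ⌊2361·15/100⌋ = 354
Train = 2361 - 354 = 2007

Train: 2007, Test: 354


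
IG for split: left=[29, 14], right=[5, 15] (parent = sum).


Parent = [34, 29], H_parent = 0.9955
H_left = 0.9103 (n=43), H_right = 0.8113 (n=20)
H_children = (43/63)·0.9103 + (20/63)·0.8113 = 0.8789
IG = 0.9955 - 0.8789 = 0.1166

0.1166


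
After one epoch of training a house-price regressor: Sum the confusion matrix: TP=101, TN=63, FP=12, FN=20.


Total = TP + TN + FP + FN
= 101 + 63 + 12 + 20
= 196
(Predicted positive: 113, predicted negative: 83)

196


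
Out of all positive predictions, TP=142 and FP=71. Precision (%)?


Precision = TP/(TP+FP)
= 142/(142+71)
= 142/213 = 66.67%

66.67%


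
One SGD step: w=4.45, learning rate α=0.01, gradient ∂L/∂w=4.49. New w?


w_new = w - α·∇
= 4.45 - 0.01·4.49
= 4.45 - 0.0449
= 4.4051

4.4051


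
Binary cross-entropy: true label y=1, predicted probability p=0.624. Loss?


BCE = -[y·ln(p) + (1-y)·ln(1-p)]
= -1·ln(0.624) - 0
= -ln(0.624) = 0.4716

0.4716


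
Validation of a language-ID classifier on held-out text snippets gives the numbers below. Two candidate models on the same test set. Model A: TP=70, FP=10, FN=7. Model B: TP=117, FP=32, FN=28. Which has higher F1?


Model A: P=70/80=0.875, R=70/77=0.9091, F1=2PR/(P+R)=2TP/(2TP+FP+FN)=140/157=0.8917
Model B: P=117/149=0.7852, R=117/145=0.8069, F1=2PR/(P+R)=2TP/(2TP+FP+FN)=234/294=0.7959
0.8917 > 0.7959 → Model A

Model A


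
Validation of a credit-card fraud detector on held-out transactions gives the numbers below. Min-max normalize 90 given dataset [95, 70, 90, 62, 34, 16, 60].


min=16, max=95
(90-16)/(95-16) = 74/79 = 0.9367

0.9367


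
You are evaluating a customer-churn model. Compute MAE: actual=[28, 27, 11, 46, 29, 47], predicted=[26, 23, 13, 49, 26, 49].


Absolute errors: |28-26|=2, |27-23|=4, |11-13|=2, |46-49|=3, |29-26|=3, |47-49|=2
Sum = 16
MAE = 16/6 = 8/3

8/3


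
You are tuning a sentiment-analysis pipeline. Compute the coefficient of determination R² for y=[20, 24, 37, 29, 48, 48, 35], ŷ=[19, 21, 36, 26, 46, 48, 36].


ȳ = 34.4286
SS_res = Σ(y-ŷ)² = 25
SS_tot = Σ(y-ȳ)² = 721.71
R² = 1 - SS_res/SS_tot = 1 - 0.0346 = 0.9654

0.9654


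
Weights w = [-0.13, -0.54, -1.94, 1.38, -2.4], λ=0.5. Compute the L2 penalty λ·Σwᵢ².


‖w‖₂² = (-0.13)² + (-0.54)² + (-1.94)² + (1.38)² + (-2.4)²
     = 0.0169 + 0.2916 + 3.7636 + 1.9044 + 5.76
     = 11.7365
λ·‖w‖₂² = 0.5·11.7365 = 5.86825

5.86825


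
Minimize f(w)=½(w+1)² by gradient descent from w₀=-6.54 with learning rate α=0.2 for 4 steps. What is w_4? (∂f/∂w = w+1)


step 1: grad = -6.54+1 = -5.54; w = -6.54 - 0.2·(-5.54) = -5.432
step 2: grad = -5.432+1 = -4.432; w = -5.432 - 0.2·(-4.432) = -4.5456
step 3: grad = -4.5456+1 = -3.5456; w = -4.5456 - 0.2·(-3.5456) = -3.83648
step 4: grad = -3.83648+1 = -2.83648; w = -3.83648 - 0.2·(-2.83648) = -3.269184

-3.269184


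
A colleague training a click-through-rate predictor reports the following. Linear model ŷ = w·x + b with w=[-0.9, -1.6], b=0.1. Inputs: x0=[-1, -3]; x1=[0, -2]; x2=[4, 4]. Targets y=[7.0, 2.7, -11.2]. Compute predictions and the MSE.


ŷ0 = (-0.9)·(-1) + (-1.6)·(-3) + 0.1 = 5.8
ŷ1 = (-0.9)·(0) + (-1.6)·(-2) + 0.1 = 3.3
ŷ2 = (-0.9)·(4) + (-1.6)·(4) + 0.1 = -9.9
errors² = [1.44, 0.36, 1.69]
MSE = 3.4900/3 = 1.1633

1.1633


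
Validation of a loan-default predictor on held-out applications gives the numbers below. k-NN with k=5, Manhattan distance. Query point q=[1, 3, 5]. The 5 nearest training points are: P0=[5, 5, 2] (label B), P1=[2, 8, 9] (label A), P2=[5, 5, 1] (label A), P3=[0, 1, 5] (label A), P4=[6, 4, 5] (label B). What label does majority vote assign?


d(q,P0) = 9  (label B)
d(q,P1) = 10  (label A)
d(q,P2) = 10  (label A)
d(q,P3) = 3  (label A)
d(q,P4) = 6  (label B)
Votes: A=3, B=2
Majority → A

A


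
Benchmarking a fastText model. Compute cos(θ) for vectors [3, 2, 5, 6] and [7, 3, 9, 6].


A·B = 3·7 + 2·3 + 5·9 + 6·6 = 108
‖A‖ = √74 = 8.6023, ‖B‖ = √175 = 13.2288
cos = 108/(√74·√175) = 108/√12950 = 0.949

0.949


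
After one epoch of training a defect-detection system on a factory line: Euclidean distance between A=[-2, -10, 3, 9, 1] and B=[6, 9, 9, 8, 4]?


d = √((-2-6)² + (-10-9)² + (3-9)² + (9-8)² + (1-4)²)
  = √(64 + 361 + 36 + 1 + 9)
  = √471 = 21.7025

21.7025


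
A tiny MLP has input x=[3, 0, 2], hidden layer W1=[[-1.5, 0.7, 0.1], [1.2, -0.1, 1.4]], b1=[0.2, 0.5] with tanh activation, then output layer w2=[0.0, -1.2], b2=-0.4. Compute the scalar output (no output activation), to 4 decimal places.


z1[0] = (-1.5)·(3) + (0.7)·(0) + (0.1)·(2) + 0.2 = -4.1
z1[1] = (1.2)·(3) + (-0.1)·(0) + (1.4)·(2) + 0.5 = 6.9
h = tanh(z1) = [-0.9995, 1.0]
output = (0.0)·(-0.9995) + (-1.2)·(1.0) - 0.4 = -1.6

-1.6


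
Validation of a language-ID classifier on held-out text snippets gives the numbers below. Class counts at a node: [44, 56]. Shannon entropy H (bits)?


Probabilities: [44/100, 56/100] ≈ [0.44, 0.56]
H = -((44/100)·log₂(44/100) + (56/100)·log₂(56/100))
  = 0.9896 bits

0.9896 bits


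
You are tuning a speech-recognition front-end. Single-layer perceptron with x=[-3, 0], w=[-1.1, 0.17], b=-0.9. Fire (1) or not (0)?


z = (-3)·(-1.1) + (0)·(0.17) - 0.9
  = 2.4
step(z) = 1 (z≥0)

1


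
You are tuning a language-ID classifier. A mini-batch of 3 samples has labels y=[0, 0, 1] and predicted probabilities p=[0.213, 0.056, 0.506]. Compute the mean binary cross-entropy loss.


L[0] = -ln(1-0.213) = -ln(0.787) = 0.2395
L[1] = -ln(1-0.056) = -ln(0.944) = 0.0576
L[2] = -ln(0.506) = 0.6812
mean = (0.2395 + 0.0576 + 0.6812)/3 = 0.3261

0.3261
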